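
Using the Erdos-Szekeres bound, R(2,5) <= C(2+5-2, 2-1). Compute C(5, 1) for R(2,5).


R(2,5) <= C(2+5-2, 2-1) = C(5, 1)
C(5, 1) = 5! / (1! * 4!)
= 5

5


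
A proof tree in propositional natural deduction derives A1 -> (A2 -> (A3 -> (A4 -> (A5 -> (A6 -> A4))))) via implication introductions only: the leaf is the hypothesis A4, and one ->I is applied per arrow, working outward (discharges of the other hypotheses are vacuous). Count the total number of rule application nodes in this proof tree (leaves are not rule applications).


The formula has 6 arrows (->); its innermost consequent A4 is one of the antecedents,
so the proof starts from the hypothesis leaf A4 (not a rule application) and closes one arrow per ->I.
Building A1 -> (A2 -> (A3 -> (A4 -> (A5 -> (A6 -> A4))))) therefore takes 6 nested implication introductions.
Total inference nodes = 6

6


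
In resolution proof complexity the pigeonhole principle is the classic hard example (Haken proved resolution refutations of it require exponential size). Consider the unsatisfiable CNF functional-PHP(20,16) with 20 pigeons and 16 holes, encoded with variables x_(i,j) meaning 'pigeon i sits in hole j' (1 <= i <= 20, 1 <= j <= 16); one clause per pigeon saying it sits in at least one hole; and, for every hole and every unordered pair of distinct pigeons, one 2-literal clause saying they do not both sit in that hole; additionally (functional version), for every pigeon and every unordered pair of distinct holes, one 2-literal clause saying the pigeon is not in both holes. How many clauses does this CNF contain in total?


functional-PHP(20,16): 20 pigeons, 16 holes, 20*16 = 320 variables.
- pigeon clauses: one per pigeon -> 20 clauses
- hole clauses: 16 holes * C(20,2) = 16 * 190 -> 3040 clauses
- functional clauses: 20 pigeons * C(16,2) = 20 * 120 -> 2400 clauses
Total clauses = 20 + 3040 + 2400 = 5460

5460


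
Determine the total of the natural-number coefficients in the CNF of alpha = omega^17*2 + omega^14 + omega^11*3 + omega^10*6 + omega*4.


CNF: omega^17*2 + omega^14 + omega^11*3 + omega^10*6 + omega*4
Coefficients: 2 + 1 + 3 + 6 + 4 = 16

16


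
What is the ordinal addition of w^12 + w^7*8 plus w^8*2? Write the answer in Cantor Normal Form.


Ordinal addition (w^12 + w^7*8) + w^8*2:
alpha's leading term has exponent 12 > beta's exponent 8, so it survives.
alpha's tail term has exponent 7 < beta's exponent 8, so it is absorbed by beta.
In ordinal addition, any term followed by a strictly larger-exponent term is absorbed.
Result = w^12 + w^8*2

w^12 + w^8*2


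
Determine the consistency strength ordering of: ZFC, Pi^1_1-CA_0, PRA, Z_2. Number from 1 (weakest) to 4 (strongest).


Ordering by consistency strength:
1. PRA
2. Pi^1_1-CA_0
3. Z_2
4. ZFC


ZFC=4, Pi^1_1-CA_0=2, PRA=1, Z_2=3


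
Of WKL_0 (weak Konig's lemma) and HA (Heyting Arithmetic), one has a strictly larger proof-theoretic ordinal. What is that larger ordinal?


Proof-theoretic ordinal of WKL_0 (weak Konig's lemma): omega^omega
Proof-theoretic ordinal of HA (Heyting Arithmetic): epsilon_0
Comparing: omega^omega < epsilon_0.
The larger ordinal is epsilon_0 (from HA (Heyting Arithmetic)).

epsilon_0


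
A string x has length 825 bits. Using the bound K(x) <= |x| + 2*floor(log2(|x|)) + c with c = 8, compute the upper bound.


floor(log2(825)) = 9
2 * 9 = 18
K(x) <= 825 + 18 + 8 = 851

851


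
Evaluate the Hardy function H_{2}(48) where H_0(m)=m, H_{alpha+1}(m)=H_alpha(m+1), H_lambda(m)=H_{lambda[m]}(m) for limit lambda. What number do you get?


H_2(48):
For finite ordinals k, H_k(n) = n + k (each successor step adds 1).
H_2(48) = 48 + 2 = 50

50


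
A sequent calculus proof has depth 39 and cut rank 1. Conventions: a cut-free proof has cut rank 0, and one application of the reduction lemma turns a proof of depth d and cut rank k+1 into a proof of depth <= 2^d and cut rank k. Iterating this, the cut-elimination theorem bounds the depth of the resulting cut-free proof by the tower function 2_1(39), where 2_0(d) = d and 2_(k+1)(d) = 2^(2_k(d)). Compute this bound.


Each rank reduction sends depth d to at most 2^d; cut rank r needs r reductions.
2_0(39) = 39
2_1(39) = 2^39 = 549755813888
Cut-free depth bound = 549755813888

549755813888


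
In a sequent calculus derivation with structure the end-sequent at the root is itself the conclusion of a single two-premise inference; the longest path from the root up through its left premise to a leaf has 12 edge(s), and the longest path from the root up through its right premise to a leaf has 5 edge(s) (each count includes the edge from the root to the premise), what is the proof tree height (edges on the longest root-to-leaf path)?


Longest path through the left premise: 12 edges (measured from the branching sequent)
Longest path through the right premise: 5 edges
Height of the subtree rooted at the branching sequent: max(12, 5) = 12
The branching sequent is the root itself.
Total height = 12

12


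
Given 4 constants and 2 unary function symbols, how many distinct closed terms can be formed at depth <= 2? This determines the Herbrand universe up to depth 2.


Herbrand terms by depth:
Depth 0: 4 constants
Depth 1: 8 new terms (running total: 12)
Depth 2: 16 new terms (running total: 28)
Total distinct ground terms = 28

28


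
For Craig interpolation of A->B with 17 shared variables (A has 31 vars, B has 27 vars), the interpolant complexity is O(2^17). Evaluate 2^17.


Shared atoms = 17
Craig interpolant size bound = 2^17
= 131072

131072


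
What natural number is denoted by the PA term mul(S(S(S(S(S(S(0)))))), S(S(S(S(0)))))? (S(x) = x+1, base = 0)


mul(S^6(0), S^4(0)):
S^6(0) = 6
S^4(0) = 4
6 * 4 = 24

24


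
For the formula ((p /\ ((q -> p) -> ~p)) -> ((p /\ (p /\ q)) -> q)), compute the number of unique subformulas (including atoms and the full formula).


Formula: ((p /\ ((q -> p) -> ~p)) -> ((p /\ (p /\ q)) -> q))
Subformulas found:
  1. q
  2. p
  3. ~p
  4. (p /\ q)
  5. (q -> p)
  6. (p /\ (p /\ q))
  7. ((q -> p) -> ~p)
  8. ((p /\ (p /\ q)) -> q)
  9. (p /\ ((q -> p) -> ~p))
  10. ((p /\ ((q -> p) -> ~p)) -> ((p /\ (p /\ q)) -> q))
Total distinct subformulas = 10

10


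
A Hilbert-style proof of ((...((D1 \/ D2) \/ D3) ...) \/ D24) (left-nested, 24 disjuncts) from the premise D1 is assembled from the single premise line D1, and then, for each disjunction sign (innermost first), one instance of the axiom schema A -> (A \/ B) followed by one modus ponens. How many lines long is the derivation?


Building the left-nested 24-ary disjunction from D1:
- 1 premise line (D1)
- 24 disjuncts means 23 disjunction signs; each needs 1 axiom instance + 1 MP = 2 lines: 2 * 23 = 46
Total = 1 + 46 = 47 lines.

47


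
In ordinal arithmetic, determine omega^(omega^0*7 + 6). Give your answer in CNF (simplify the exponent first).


omega^(omega^0*7 + 6):
omega^0 = 1, so the exponent is 7 + 6 = 13 (finite ordinal addition).
Result = omega^13, already a single CNF term.

omega^13


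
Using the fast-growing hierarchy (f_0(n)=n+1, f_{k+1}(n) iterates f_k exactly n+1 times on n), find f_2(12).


f_2(12) = f_1^13(12)
f_1(m) = 2m + 1.
Iterating: f_1^k(n) = 2^k*(n+1) - 1.
f_2(12) = 2^13*(12+1) - 1 = 8192*13 - 1 = 106495

106495


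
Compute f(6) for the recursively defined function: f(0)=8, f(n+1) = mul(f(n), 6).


f(0) = 8
f(1) = mul(f(0), 6) = mul(8, 6) = 48
f(2) = mul(f(1), 6) = mul(48, 6) = 288
f(3) = mul(f(2), 6) = mul(288, 6) = 1728
f(4) = mul(f(3), 6) = mul(1728, 6) = 10368
f(5) = mul(f(4), 6) = mul(10368, 6) = 62208
f(6) = mul(f(5), 6) = mul(62208, 6) = 373248


373248


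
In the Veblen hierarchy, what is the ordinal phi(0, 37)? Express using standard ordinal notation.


phi(0, 37):
phi(0, beta) = omega^beta by definition.
phi(0, 37) = omega^37

omega^37


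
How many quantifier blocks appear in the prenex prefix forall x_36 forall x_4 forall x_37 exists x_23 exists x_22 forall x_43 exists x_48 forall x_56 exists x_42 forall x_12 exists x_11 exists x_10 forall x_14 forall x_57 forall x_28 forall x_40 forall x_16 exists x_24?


Alternations = 9.
Blocks = alternations + 1 = 10

10


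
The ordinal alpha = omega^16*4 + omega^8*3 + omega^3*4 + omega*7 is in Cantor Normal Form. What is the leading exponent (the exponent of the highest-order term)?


CNF: omega^16*4 + omega^8*3 + omega^3*4 + omega*7
The leading term is omega^16*4, which has exponent 16.

16


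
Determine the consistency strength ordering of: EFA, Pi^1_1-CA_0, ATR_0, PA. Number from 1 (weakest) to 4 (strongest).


Ordering by consistency strength:
1. EFA
2. PA
3. ATR_0
4. Pi^1_1-CA_0


EFA=1, Pi^1_1-CA_0=4, ATR_0=3, PA=2


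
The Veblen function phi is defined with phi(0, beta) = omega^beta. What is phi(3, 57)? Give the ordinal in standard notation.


phi(3, 57):
phi(3, beta) = eta_beta (the beta-th eta number, fixed point of zeta).
phi(3, 57) = eta_57

eta_57


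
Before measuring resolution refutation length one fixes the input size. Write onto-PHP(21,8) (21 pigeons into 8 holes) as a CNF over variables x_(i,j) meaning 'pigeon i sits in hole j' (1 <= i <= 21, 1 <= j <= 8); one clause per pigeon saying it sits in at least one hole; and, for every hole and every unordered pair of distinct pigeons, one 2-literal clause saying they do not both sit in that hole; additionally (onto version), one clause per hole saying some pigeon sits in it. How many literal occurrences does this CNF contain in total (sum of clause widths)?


onto-PHP(21,8): 21 pigeons, 8 holes, 21*8 = 168 variables.
- pigeon clauses: one per pigeon -> 21 clauses of width 8 -> 168 literals
- hole clauses: 8 holes * C(21,2) = 8 * 210 -> 1680 clauses of width 2 -> 3360 literals
- onto clauses: one per hole -> 8 clauses of width 21 -> 168 literals
Total literal occurrences = 168 + 3360 + 168 = 3696

3696


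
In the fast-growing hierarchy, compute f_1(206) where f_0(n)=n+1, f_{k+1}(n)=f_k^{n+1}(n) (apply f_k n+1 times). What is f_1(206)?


f_1(206) = f_0^207(206)
f_0 adds 1 each time, applied 207 times.
f_1(206) = 206 + 207 = 413

413


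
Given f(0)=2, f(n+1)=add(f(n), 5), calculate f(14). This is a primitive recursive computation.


f(0) = 2
f(1) = add(f(0), 5) = add(2, 5) = 7
f(2) = add(f(1), 5) = add(7, 5) = 12
f(3) = add(f(2), 5) = add(12, 5) = 17
f(4) = add(f(3), 5) = add(17, 5) = 22
f(5) = add(f(4), 5) = add(22, 5) = 27
f(6) = add(f(5), 5) = add(27, 5) = 32
f(7) = add(f(6), 5) = add(32, 5) = 37
f(8) = add(f(7), 5) = add(37, 5) = 42
f(9) = add(f(8), 5) = add(42, 5) = 47
f(10) = add(f(9), 5) = add(47, 5) = 52
f(11) = add(f(10), 5) = add(52, 5) = 57
f(12) = add(f(11), 5) = add(57, 5) = 62
f(13) = add(f(12), 5) = add(62, 5) = 67
f(14) = add(f(13), 5) = add(67, 5) = 72


72


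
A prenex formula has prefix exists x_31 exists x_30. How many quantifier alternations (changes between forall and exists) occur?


Walk the prefix and count type changes:
  position 1: exists -> exists
Total alternations = 0

0


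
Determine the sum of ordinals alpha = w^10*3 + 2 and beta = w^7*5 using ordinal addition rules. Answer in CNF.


Ordinal addition (w^10*3 + 2) + w^7*5:
alpha's leading term has exponent 10 > beta's exponent 7, so it survives.
alpha's tail term has exponent 0 < beta's exponent 7, so it is absorbed by beta.
In ordinal addition, any term followed by a strictly larger-exponent term is absorbed.
Result = w^10*3 + w^7*5

w^10*3 + w^7*5


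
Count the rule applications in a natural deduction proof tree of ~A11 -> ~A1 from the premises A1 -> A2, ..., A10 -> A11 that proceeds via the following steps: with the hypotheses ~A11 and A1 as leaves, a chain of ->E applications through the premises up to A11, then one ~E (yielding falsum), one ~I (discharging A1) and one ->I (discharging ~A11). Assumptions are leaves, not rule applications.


From hypothesis A1, 10 ->E steps along the 10 premises yield A11.
~E with hypothesis ~A11 gives falsum (1 node); ~I discharging A1 gives ~A1 (1 node); ->I discharging ~A11 gives the goal (1 node).
Total = 10 + 3 = 13 inference nodes.

13


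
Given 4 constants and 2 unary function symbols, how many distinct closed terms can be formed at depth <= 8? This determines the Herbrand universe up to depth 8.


Herbrand terms by depth:
Depth 0: 4 constants
Depth 1: 8 new terms (running total: 12)
Depth 2: 16 new terms (running total: 28)
Depth 3: 32 new terms (running total: 60)
Depth 4: 64 new terms (running total: 124)
Depth 5: 128 new terms (running total: 252)
Depth 6: 256 new terms (running total: 508)
Depth 7: 512 new terms (running total: 1020)
Depth 8: 1024 new terms (running total: 2044)
Total distinct ground terms = 2044

2044


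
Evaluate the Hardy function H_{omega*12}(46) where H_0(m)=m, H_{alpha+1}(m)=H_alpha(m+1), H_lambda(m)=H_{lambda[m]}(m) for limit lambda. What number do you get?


H_{omega*12}(46):
For the Hardy hierarchy, H_{omega*k}(n) = 2^k * n.
2^12 = 4096.
4096 * 46 = 188416

188416


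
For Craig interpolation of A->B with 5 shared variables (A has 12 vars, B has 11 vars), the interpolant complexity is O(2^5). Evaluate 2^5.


Shared atoms = 5
Craig interpolant size bound = 2^5
= 32

32


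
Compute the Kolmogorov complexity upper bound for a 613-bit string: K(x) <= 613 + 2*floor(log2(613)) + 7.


floor(log2(613)) = 9
2 * 9 = 18
K(x) <= 613 + 18 + 7 = 638

638


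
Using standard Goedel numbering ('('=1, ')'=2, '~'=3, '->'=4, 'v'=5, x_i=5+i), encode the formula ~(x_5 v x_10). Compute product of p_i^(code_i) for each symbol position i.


Formula: ~(x_5 v x_10)
Symbol codes: [3, 1, 10, 5, 15, 2]
Primes: [2, 3, 5, 7, 11, 13]
p_1^3 = 2^3 = 8
p_2^1 = 3^1 = 3
p_3^10 = 5^10 = 9765625
p_4^5 = 7^5 = 16807
p_5^15 = 11^15 = 4177248169415651
p_6^2 = 13^2 = 169
Product = 2780855786060000398671796875000

2780855786060000398671796875000


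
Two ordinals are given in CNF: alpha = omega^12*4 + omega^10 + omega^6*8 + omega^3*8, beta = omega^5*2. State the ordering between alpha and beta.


Compare term by term from highest exponent:
alpha = omega^12*4 + omega^10 + omega^6*8 + omega^3*8
beta = omega^5*2
Term 1: alpha has omega^12*4, beta has omega^5*2
Term 2: alpha has omega^10*1, beta has omega^0*0
Term 3: alpha has omega^6*8, beta has omega^0*0
Term 4: alpha has omega^3*8, beta has omega^0*0
Result: alpha > beta

alpha > beta


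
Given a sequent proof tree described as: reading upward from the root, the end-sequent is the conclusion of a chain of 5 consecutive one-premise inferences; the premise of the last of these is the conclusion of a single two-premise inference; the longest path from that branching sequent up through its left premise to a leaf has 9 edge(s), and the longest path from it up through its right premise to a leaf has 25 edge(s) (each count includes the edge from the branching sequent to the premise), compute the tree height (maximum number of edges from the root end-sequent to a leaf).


Longest path through the left premise: 9 edges (measured from the branching sequent)
Longest path through the right premise: 25 edges
Height of the subtree rooted at the branching sequent: max(9, 25) = 25
The branching sequent sits 5 edges above the root (the chain of one-premise inferences), so height = 25 + 5 = 30

30


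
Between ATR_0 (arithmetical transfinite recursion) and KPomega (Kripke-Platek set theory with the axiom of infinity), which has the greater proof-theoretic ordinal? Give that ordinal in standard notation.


Proof-theoretic ordinal of ATR_0 (arithmetical transfinite recursion): Gamma_0
Proof-theoretic ordinal of KPomega (Kripke-Platek set theory with the axiom of infinity): psi_0(epsilon_{Omega+1})
Comparing: Gamma_0 < psi_0(epsilon_{Omega+1}).
The larger ordinal is psi_0(epsilon_{Omega+1}) (from KPomega (Kripke-Platek set theory with the axiom of infinity)).

psi_0(epsilon_{Omega+1})


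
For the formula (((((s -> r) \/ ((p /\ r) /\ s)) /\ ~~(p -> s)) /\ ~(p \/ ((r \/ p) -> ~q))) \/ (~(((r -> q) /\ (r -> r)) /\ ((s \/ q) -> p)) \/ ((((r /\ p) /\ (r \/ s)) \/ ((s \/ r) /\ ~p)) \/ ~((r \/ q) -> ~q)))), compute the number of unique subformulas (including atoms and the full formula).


Formula: (((((s -> r) \/ ((p /\ r) /\ s)) /\ ~~(p -> s)) /\ ~(p \/ ((r \/ p) -> ~q))) \/ (~(((r -> q) /\ (r -> r)) /\ ((s \/ q) -> p)) \/ ((((r /\ p) /\ (r \/ s)) \/ ((s \/ r) /\ ~p)) \/ ~((r \/ q) -> ~q))))
Subformulas found:
  1. r
  2. p
  3. q
  4. s
  5. ~p
  6. ~q
  7. (r -> q)
  8. (s -> r)
  9. (r \/ s)
  10. (r /\ p)
  11. (p /\ r)
  12. (r -> r)
  13. (s \/ q)
  14. (p -> s)
  15. (s \/ r)
  16. (r \/ p)
  17. (r \/ q)
  18. ~(p -> s)
  19. ~~(p -> s)
  20. ((s \/ q) -> p)
  21. ((p /\ r) /\ s)
  22. ((r \/ q) -> ~q)
  23. ((r \/ p) -> ~q)
  24. ((s \/ r) /\ ~p)
  25. ~((r \/ q) -> ~q)
  26. ((r -> q) /\ (r -> r))
  27. ((r /\ p) /\ (r \/ s))
  28. (p \/ ((r \/ p) -> ~q))
  29. ~(p \/ ((r \/ p) -> ~q))
  30. ((s -> r) \/ ((p /\ r) /\ s))
  31. (((r -> q) /\ (r -> r)) /\ ((s \/ q) -> p))
  32. ~(((r -> q) /\ (r -> r)) /\ ((s \/ q) -> p))
  33. (((r /\ p) /\ (r \/ s)) \/ ((s \/ r) /\ ~p))
  34. (((s -> r) \/ ((p /\ r) /\ s)) /\ ~~(p -> s))
  35. ((((r /\ p) /\ (r \/ s)) \/ ((s \/ r) /\ ~p)) \/ ~((r \/ q) -> ~q))
  36. ((((s -> r) \/ ((p /\ r) /\ s)) /\ ~~(p -> s)) /\ ~(p \/ ((r \/ p) -> ~q)))
  37. (~(((r -> q) /\ (r -> r)) /\ ((s \/ q) -> p)) \/ ((((r /\ p) /\ (r \/ s)) \/ ((s \/ r) /\ ~p)) \/ ~((r \/ q) -> ~q)))
  38. (((((s -> r) \/ ((p /\ r) /\ s)) /\ ~~(p -> s)) /\ ~(p \/ ((r \/ p) -> ~q))) \/ (~(((r -> q) /\ (r -> r)) /\ ((s \/ q) -> p)) \/ ((((r /\ p) /\ (r \/ s)) \/ ((s \/ r) /\ ~p)) \/ ~((r \/ q) -> ~q))))
Total distinct subformulas = 38

38


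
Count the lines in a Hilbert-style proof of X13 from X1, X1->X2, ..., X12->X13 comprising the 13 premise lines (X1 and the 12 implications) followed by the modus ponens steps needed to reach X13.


We have 13 premise lines: X1 and 12 implications.
Each implication is detached once by MP, giving 12 MP lines.
13 premise lines + 12 MP lines = 25 total lines.

25


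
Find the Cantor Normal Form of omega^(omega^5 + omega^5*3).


omega^(omega^5 + omega^5*3):
Both terms of the exponent have the same exponent 5, so they merge: omega^5 + omega^5*3 = omega^5*(1+3) = omega^5*4.
omega raised to a CNF ordinal is a single CNF term: Result = omega^(omega^5*4)

omega^(omega^5*4)


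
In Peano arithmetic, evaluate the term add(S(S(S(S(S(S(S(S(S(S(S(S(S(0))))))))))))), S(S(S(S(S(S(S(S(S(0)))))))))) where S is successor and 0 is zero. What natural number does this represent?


add(S^13(0), S^9(0)):
S^13(0) = 13
S^9(0) = 9
13 + 9 = 22

22


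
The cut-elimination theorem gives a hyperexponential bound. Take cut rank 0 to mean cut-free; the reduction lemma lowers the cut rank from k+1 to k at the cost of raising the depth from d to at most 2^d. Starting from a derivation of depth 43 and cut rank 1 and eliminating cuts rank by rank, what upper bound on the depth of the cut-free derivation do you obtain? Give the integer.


Each rank reduction sends depth d to at most 2^d; cut rank r needs r reductions.
2_0(43) = 43
2_1(43) = 2^43 = 8796093022208
Cut-free depth bound = 8796093022208

8796093022208


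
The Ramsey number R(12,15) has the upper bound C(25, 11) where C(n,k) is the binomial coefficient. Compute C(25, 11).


R(12,15) <= C(12+15-2, 12-1) = C(25, 11)
C(25, 11) = 25! / (11! * 14!)
= 4457400

4457400


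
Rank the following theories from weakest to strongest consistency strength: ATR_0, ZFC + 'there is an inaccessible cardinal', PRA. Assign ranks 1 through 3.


Ordering by consistency strength:
1. PRA
2. ATR_0
3. ZFC + 'there is an inaccessible cardinal'


ATR_0=2, ZFC + 'there is an inaccessible cardinal'=3, PRA=1


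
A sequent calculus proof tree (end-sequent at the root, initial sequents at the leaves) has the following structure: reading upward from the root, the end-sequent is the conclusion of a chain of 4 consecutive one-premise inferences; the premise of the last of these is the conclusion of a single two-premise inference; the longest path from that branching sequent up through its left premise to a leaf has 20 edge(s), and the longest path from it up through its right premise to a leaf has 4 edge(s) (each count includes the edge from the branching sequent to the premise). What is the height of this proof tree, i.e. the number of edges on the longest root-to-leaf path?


Longest path through the left premise: 20 edges (measured from the branching sequent)
Longest path through the right premise: 4 edges
Height of the subtree rooted at the branching sequent: max(20, 4) = 20
The branching sequent sits 4 edges above the root (the chain of one-premise inferences), so height = 20 + 4 = 24

24


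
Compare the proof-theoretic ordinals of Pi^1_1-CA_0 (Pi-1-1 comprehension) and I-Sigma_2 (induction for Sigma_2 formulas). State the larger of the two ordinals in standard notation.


Proof-theoretic ordinal of Pi^1_1-CA_0 (Pi-1-1 comprehension): psi_0(Omega_omega)
Proof-theoretic ordinal of I-Sigma_2 (induction for Sigma_2 formulas): omega^(omega^omega)
Comparing: omega^(omega^omega) < psi_0(Omega_omega).
The larger ordinal is psi_0(Omega_omega) (from Pi^1_1-CA_0 (Pi-1-1 comprehension)).

psi_0(Omega_omega)


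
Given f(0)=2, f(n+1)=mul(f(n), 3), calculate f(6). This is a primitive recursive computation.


f(0) = 2
f(1) = mul(f(0), 3) = mul(2, 3) = 6
f(2) = mul(f(1), 3) = mul(6, 3) = 18
f(3) = mul(f(2), 3) = mul(18, 3) = 54
f(4) = mul(f(3), 3) = mul(54, 3) = 162
f(5) = mul(f(4), 3) = mul(162, 3) = 486
f(6) = mul(f(5), 3) = mul(486, 3) = 1458


1458


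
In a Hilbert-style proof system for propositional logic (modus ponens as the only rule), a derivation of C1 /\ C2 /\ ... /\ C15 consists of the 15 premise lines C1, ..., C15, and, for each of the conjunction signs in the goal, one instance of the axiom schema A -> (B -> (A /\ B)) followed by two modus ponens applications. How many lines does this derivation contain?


Conjoining 15 premises:
- 15 premise lines
- the goal has 14 conjunction signs; each costs 1 axiom instance + 2 MP = 3 lines: 3 * 14 = 42
Total = 15 + 42 = 57 lines.

57


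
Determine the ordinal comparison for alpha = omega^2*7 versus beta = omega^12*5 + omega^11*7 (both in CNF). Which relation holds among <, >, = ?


Compare term by term from highest exponent:
alpha = omega^2*7
beta = omega^12*5 + omega^11*7
Term 1: alpha has omega^2*7, beta has omega^12*5
Term 2: alpha has omega^0*0, beta has omega^11*7
Result: alpha < beta

alpha < beta


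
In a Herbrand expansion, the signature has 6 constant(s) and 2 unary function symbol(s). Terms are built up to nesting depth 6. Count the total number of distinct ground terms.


Herbrand terms by depth:
Depth 0: 6 constants
Depth 1: 12 new terms (running total: 18)
Depth 2: 24 new terms (running total: 42)
Depth 3: 48 new terms (running total: 90)
Depth 4: 96 new terms (running total: 186)
Depth 5: 192 new terms (running total: 378)
Depth 6: 384 new terms (running total: 762)
Total distinct ground terms = 762

762


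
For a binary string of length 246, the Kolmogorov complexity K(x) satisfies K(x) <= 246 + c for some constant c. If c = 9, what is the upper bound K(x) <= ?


K(x) <= |x| + c = 246 + 9 = 255

255


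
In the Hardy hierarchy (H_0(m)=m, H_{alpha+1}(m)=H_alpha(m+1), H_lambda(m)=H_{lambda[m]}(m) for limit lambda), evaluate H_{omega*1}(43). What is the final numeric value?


H_{omega*1}(43):
For the Hardy hierarchy, H_{omega*k}(n) = 2^k * n.
2^1 = 2.
2 * 43 = 86

86


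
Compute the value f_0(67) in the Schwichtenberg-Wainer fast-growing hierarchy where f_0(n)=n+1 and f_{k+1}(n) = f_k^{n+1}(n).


f_0(67) = 67 + 1 = 68

68


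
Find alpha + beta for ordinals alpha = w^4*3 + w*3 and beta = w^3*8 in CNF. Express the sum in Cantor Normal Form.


Ordinal addition (w^4*3 + w*3) + w^3*8:
alpha's leading term has exponent 4 > beta's exponent 3, so it survives.
alpha's tail term has exponent 1 < beta's exponent 3, so it is absorbed by beta.
In ordinal addition, any term followed by a strictly larger-exponent term is absorbed.
Result = w^4*3 + w^3*8

w^4*3 + w^3*8


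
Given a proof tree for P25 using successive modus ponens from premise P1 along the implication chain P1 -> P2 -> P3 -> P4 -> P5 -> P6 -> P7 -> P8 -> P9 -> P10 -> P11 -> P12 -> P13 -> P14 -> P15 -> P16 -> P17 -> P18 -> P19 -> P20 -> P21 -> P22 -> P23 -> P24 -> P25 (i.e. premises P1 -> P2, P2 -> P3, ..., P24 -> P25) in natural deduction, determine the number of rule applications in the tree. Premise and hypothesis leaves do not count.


We have a chain: P1 -> P2 -> P3 -> P4 -> P5 -> P6 -> P7 -> P8 -> P9 -> P10 -> P11 -> P12 -> P13 -> P14 -> P15 -> P16 -> P17 -> P18 -> P19 -> P20 -> P21 -> P22 -> P23 -> P24 -> P25.
Each modus ponens application produces the next variable.
The chain has 25 propositions, so 25-1 = 24 modus ponens steps.
Total inference nodes = 24

24


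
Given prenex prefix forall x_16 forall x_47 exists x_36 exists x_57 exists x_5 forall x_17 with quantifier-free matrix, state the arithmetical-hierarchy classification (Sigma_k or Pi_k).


Leading quantifier is forall, so the class is Pi.
Number of quantifier blocks = alternations + 1 = 2 + 1 = 3.
Classification: Pi_3

Pi_3


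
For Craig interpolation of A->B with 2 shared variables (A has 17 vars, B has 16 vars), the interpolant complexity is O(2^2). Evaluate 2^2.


Shared atoms = 2
Craig interpolant size bound = 2^2
= 4

4


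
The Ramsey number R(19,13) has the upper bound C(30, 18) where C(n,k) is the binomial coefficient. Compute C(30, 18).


R(19,13) <= C(19+13-2, 19-1) = C(30, 18)
C(30, 18) = 30! / (18! * 12!)
= 86493225

86493225


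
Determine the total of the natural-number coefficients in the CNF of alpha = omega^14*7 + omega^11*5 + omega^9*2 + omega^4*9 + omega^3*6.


CNF: omega^14*7 + omega^11*5 + omega^9*2 + omega^4*9 + omega^3*6
Coefficients: 7 + 5 + 2 + 9 + 6 = 29

29


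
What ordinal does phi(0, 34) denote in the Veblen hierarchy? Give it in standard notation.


phi(0, 34):
phi(0, beta) = omega^beta by definition.
phi(0, 34) = omega^34

omega^34


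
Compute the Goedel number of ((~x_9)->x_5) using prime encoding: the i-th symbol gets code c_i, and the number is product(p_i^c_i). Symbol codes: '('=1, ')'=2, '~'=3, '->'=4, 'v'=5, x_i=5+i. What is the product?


Formula: ((~x_9)->x_5)
Symbol codes: [1, 1, 3, 14, 2, 4, 10, 2]
Primes: [2, 3, 5, 7, 11, 13, 17, 19]
p_1^1 = 2^1 = 2
p_2^1 = 3^1 = 3
p_3^3 = 5^3 = 125
p_4^14 = 7^14 = 678223072849
p_5^2 = 11^2 = 121
p_6^4 = 13^4 = 28561
p_7^10 = 17^10 = 2015993900449
p_8^2 = 19^2 = 361
Product = 1279348955290811292953482749262680750

1279348955290811292953482749262680750


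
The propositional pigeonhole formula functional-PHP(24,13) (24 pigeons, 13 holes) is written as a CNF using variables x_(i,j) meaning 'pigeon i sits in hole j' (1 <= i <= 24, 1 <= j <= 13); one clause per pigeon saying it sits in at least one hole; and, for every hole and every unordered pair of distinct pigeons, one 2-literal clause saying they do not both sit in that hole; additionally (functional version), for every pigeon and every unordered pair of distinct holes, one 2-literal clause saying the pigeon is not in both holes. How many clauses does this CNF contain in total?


functional-PHP(24,13): 24 pigeons, 13 holes, 24*13 = 312 variables.
- pigeon clauses: one per pigeon -> 24 clauses
- hole clauses: 13 holes * C(24,2) = 13 * 276 -> 3588 clauses
- functional clauses: 24 pigeons * C(13,2) = 24 * 78 -> 1872 clauses
Total clauses = 24 + 3588 + 1872 = 5484

5484


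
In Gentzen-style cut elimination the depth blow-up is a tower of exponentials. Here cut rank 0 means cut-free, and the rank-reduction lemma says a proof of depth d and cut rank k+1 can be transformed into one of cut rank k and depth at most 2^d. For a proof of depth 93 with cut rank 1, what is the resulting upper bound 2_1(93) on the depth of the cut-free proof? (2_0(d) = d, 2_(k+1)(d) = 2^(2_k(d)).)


Each rank reduction sends depth d to at most 2^d; cut rank r needs r reductions.
2_0(93) = 93
2_1(93) = 2^93 = 9903520314283042199192993792
Cut-free depth bound = 9903520314283042199192993792

9903520314283042199192993792


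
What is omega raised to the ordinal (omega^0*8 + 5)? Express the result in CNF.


omega^(omega^0*8 + 5):
omega^0 = 1, so the exponent is 8 + 5 = 13 (finite ordinal addition).
Result = omega^13, already a single CNF term.

omega^13


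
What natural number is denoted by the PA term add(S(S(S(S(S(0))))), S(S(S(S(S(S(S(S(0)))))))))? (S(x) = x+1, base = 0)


add(S^5(0), S^8(0)):
S^5(0) = 5
S^8(0) = 8
5 + 8 = 13

13


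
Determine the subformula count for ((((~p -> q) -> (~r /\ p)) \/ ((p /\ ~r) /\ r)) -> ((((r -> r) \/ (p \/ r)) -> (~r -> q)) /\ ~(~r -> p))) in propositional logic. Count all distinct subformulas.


Formula: ((((~p -> q) -> (~r /\ p)) \/ ((p /\ ~r) /\ r)) -> ((((r -> r) \/ (p \/ r)) -> (~r -> q)) /\ ~(~r -> p)))
Subformulas found:
  1. r
  2. q
  3. p
  4. ~p
  5. ~r
  6. (r -> r)
  7. (p \/ r)
  8. (~r -> q)
  9. (~r -> p)
  10. (~r /\ p)
  11. (p /\ ~r)
  12. (~p -> q)
  13. ~(~r -> p)
  14. ((p /\ ~r) /\ r)
  15. ((r -> r) \/ (p \/ r))
  16. ((~p -> q) -> (~r /\ p))
  17. (((r -> r) \/ (p \/ r)) -> (~r -> q))
  18. (((~p -> q) -> (~r /\ p)) \/ ((p /\ ~r) /\ r))
  19. ((((r -> r) \/ (p \/ r)) -> (~r -> q)) /\ ~(~r -> p))
  20. ((((~p -> q) -> (~r /\ p)) \/ ((p /\ ~r) /\ r)) -> ((((r -> r) \/ (p \/ r)) -> (~r -> q)) /\ ~(~r -> p)))
Total distinct subformulas = 20

20


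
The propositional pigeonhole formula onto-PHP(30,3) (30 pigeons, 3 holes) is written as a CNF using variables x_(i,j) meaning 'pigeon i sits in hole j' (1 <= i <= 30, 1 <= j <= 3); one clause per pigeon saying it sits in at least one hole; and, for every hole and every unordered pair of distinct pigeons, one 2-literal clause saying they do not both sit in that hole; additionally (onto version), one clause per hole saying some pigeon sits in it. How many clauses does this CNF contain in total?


onto-PHP(30,3): 30 pigeons, 3 holes, 30*3 = 90 variables.
- pigeon clauses: one per pigeon -> 30 clauses
- hole clauses: 3 holes * C(30,2) = 3 * 435 -> 1305 clauses
- onto clauses: one per hole -> 3 clauses
Total clauses = 30 + 1305 + 3 = 1338

1338


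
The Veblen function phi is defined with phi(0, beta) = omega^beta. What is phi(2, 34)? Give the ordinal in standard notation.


phi(2, 34):
phi(2, beta) = zeta_beta (the beta-th zeta number, fixed point of epsilon).
phi(2, 34) = zeta_34

zeta_34


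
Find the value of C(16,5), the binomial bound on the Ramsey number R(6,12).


R(6,12) <= C(6+12-2, 6-1) = C(16, 5)
C(16, 5) = 16! / (5! * 11!)
= 4368

4368


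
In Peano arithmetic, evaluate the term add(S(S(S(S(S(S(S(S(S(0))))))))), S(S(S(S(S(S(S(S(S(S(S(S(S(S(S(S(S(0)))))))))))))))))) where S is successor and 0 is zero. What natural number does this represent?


add(S^9(0), S^17(0)):
S^9(0) = 9
S^17(0) = 17
9 + 17 = 26

26


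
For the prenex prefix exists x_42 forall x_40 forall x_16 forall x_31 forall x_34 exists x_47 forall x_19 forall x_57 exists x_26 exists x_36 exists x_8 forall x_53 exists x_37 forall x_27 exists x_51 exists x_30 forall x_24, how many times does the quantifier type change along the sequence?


Walk the prefix and count type changes:
  position 1: exists -> forall <-- alternation
  position 2: forall -> forall
  position 3: forall -> forall
  position 4: forall -> forall
  position 5: forall -> exists <-- alternation
  position 6: exists -> forall <-- alternation
  position 7: forall -> forall
  position 8: forall -> exists <-- alternation
  position 9: exists -> exists
  position 10: exists -> exists
  position 11: exists -> forall <-- alternation
  position 12: forall -> exists <-- alternation
  position 13: exists -> forall <-- alternation
  position 14: forall -> exists <-- alternation
  position 15: exists -> exists
  position 16: exists -> forall <-- alternation
Total alternations = 9

9


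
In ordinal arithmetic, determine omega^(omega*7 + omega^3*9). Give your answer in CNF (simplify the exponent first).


omega^(omega*7 + omega^3*9):
In ordinal addition a term is absorbed by a following term of strictly larger exponent: 1 < 3, so omega*7 + omega^3*9 = omega^3*9.
omega raised to a CNF ordinal is a single CNF term: Result = omega^(omega^3*9)

omega^(omega^3*9)


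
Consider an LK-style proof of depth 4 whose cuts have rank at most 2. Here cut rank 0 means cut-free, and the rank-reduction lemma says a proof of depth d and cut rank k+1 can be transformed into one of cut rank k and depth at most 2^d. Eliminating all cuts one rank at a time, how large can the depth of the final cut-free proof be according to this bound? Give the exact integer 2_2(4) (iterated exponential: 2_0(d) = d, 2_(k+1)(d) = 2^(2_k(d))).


Each rank reduction sends depth d to at most 2^d; cut rank r needs r reductions.
2_0(4) = 4
2_1(4) = 2^4 = 16
2_2(4) = 2^16 = 65536
Cut-free depth bound = 65536

65536


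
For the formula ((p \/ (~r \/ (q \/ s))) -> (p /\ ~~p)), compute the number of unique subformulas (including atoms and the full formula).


Formula: ((p \/ (~r \/ (q \/ s))) -> (p /\ ~~p))
Subformulas found:
  1. q
  2. s
  3. r
  4. p
  5. ~p
  6. ~r
  7. ~~p
  8. (q \/ s)
  9. (p /\ ~~p)
  10. (~r \/ (q \/ s))
  11. (p \/ (~r \/ (q \/ s)))
  12. ((p \/ (~r \/ (q \/ s))) -> (p /\ ~~p))
Total distinct subformulas = 12

12


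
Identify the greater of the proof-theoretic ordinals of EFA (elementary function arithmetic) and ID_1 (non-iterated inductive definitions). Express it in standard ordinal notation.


Proof-theoretic ordinal of EFA (elementary function arithmetic): omega^3
Proof-theoretic ordinal of ID_1 (non-iterated inductive definitions): psi_0(epsilon_{Omega+1})
Comparing: omega^3 < psi_0(epsilon_{Omega+1}).
The larger ordinal is psi_0(epsilon_{Omega+1}) (from ID_1 (non-iterated inductive definitions)).

psi_0(epsilon_{Omega+1})


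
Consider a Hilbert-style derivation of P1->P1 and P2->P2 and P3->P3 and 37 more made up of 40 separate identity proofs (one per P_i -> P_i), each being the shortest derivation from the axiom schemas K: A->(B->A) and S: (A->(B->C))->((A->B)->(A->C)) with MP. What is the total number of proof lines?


The shortest proof of A->A from K and S in the Hilbert calculus has exactly 5 lines:
(1) K instance A->((A->A)->A), (2) S instance, (3) MP on 1,2, (4) K instance A->(A->A), (5) MP on 3,4.
For 40 independent identities: 40 * 5 = 200 lines total.

200


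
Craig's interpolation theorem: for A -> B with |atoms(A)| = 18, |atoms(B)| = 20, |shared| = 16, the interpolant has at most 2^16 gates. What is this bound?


Shared atoms = 16
Craig interpolant size bound = 2^16
= 65536

65536


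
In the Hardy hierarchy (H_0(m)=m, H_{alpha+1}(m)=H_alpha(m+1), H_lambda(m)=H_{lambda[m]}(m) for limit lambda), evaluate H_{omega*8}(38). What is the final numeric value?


H_{omega*8}(38):
For the Hardy hierarchy, H_{omega*k}(n) = 2^k * n.
2^8 = 256.
256 * 38 = 9728

9728


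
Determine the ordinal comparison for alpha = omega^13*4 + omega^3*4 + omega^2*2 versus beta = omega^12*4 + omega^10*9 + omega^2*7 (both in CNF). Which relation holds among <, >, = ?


Compare term by term from highest exponent:
alpha = omega^13*4 + omega^3*4 + omega^2*2
beta = omega^12*4 + omega^10*9 + omega^2*7
Term 1: alpha has omega^13*4, beta has omega^12*4
Term 2: alpha has omega^3*4, beta has omega^10*9
Term 3: alpha has omega^2*2, beta has omega^2*7
Result: alpha > beta

alpha > beta


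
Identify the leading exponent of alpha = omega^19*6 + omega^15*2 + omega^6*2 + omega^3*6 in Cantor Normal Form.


CNF: omega^19*6 + omega^15*2 + omega^6*2 + omega^3*6
The leading term is omega^19*6, which has exponent 19.

19


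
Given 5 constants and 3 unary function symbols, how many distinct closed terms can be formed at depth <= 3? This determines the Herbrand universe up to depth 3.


Herbrand terms by depth:
Depth 0: 5 constants
Depth 1: 15 new terms (running total: 20)
Depth 2: 45 new terms (running total: 65)
Depth 3: 135 new terms (running total: 200)
Total distinct ground terms = 200

200


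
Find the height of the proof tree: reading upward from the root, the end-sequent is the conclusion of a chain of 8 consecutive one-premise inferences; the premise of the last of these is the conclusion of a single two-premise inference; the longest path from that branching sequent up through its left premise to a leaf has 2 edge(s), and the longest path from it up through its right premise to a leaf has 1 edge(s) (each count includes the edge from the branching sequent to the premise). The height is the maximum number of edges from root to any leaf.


Longest path through the left premise: 2 edges (measured from the branching sequent)
Longest path through the right premise: 1 edges
Height of the subtree rooted at the branching sequent: max(2, 1) = 2
The branching sequent sits 8 edges above the root (the chain of one-premise inferences), so height = 2 + 8 = 10

10


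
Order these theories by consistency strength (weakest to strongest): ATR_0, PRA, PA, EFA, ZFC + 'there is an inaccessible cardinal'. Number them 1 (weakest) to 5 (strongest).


Ordering by consistency strength:
1. EFA
2. PRA
3. PA
4. ATR_0
5. ZFC + 'there is an inaccessible cardinal'


ATR_0=4, PRA=2, PA=3, EFA=1, ZFC + 'there is an inaccessible cardinal'=5


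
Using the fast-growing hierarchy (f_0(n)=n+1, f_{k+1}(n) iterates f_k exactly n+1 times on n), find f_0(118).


f_0(118) = 118 + 1 = 119

119


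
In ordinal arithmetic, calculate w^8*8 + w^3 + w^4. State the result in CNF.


Ordinal addition (w^8*8 + w^3) + w^4:
alpha's leading term has exponent 8 > beta's exponent 4, so it survives.
alpha's tail term has exponent 3 < beta's exponent 4, so it is absorbed by beta.
In ordinal addition, any term followed by a strictly larger-exponent term is absorbed.
Result = w^8*8 + w^4

w^8*8 + w^4


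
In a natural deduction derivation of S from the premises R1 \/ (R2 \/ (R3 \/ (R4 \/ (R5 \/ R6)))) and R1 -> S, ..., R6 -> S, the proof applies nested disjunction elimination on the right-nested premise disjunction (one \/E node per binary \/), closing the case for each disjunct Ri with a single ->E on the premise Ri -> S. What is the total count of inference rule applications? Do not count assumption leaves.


The premise R1 \/ (R2 \/ (R3 \/ (R4 \/ (R5 \/ R6)))) contains 6 disjuncts, hence 5 binary \/ connectives.
- Each binary \/ is eliminated once: 5 \/E nodes.
- Each of the 6 cases Ri derives S by one ->E with Ri -> S: 6 ->E nodes.
Total = 5 + 6 = 11

11


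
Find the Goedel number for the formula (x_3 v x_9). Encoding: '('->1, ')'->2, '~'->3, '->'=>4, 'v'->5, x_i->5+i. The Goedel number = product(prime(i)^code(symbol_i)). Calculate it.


Formula: (x_3 v x_9)
Symbol codes: [1, 8, 5, 14, 2]
Primes: [2, 3, 5, 7, 11]
p_1^1 = 2^1 = 2
p_2^8 = 3^8 = 6561
p_3^5 = 5^5 = 3125
p_4^14 = 7^14 = 678223072849
p_5^2 = 11^2 = 121
Product = 3365177570602731056250

3365177570602731056250


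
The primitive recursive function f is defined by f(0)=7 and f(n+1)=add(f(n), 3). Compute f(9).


f(0) = 7
f(1) = add(f(0), 3) = add(7, 3) = 10
f(2) = add(f(1), 3) = add(10, 3) = 13
f(3) = add(f(2), 3) = add(13, 3) = 16
f(4) = add(f(3), 3) = add(16, 3) = 19
f(5) = add(f(4), 3) = add(19, 3) = 22
f(6) = add(f(5), 3) = add(22, 3) = 25
f(7) = add(f(6), 3) = add(25, 3) = 28
f(8) = add(f(7), 3) = add(28, 3) = 31
f(9) = add(f(8), 3) = add(31, 3) = 34


34


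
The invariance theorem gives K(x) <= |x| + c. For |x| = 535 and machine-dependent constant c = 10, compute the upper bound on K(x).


K(x) <= |x| + c = 535 + 10 = 545

545


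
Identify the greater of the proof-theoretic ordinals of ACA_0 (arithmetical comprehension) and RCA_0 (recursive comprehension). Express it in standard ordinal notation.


Proof-theoretic ordinal of ACA_0 (arithmetical comprehension): epsilon_0
Proof-theoretic ordinal of RCA_0 (recursive comprehension): omega^omega
Comparing: omega^omega < epsilon_0.
The larger ordinal is epsilon_0 (from ACA_0 (arithmetical comprehension)).

epsilon_0
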